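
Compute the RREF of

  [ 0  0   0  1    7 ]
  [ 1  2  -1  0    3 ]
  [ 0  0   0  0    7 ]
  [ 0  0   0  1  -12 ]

R1 ↔ R2
  [ 1  2  -1  0    3 ]
  [ 0  0   0  1    7 ]
  [ 0  0   0  0    7 ]
  [ 0  0   0  1  -12 ]
R4 ← R4 − R2
  [ 1  2  -1  0    3 ]
  [ 0  0   0  1    7 ]
  [ 0  0   0  0    7 ]
  [ 0  0   0  0  -19 ]
R3 ← 1/7·R3
  [ 1  2  -1  0    3 ]
  [ 0  0   0  1    7 ]
  [ 0  0   0  0    1 ]
  [ 0  0   0  0  -19 ]
R4 ← R4 + 19·R3
  [ 1  2  -1  0  3 ]
  [ 0  0   0  1  7 ]
  [ 0  0   0  0  1 ]
  [ 0  0   0  0  0 ]
R2 ← R2 − 7·R3
  [ 1  2  -1  0  3 ]
  [ 0  0   0  1  0 ]
  [ 0  0   0  0  1 ]
  [ 0  0   0  0  0 ]
R1 ← R1 − 3·R3
  [ 1  2  -1  0  0 ]
  [ 0  0   0  1  0 ]
  [ 0  0   0  0  1 ]
  [ 0  0   0  0  0 ]

[[1, 2, -1, 0, 0], [0, 0, 0, 1, 0], [0, 0, 0, 0, 1], [0, 0, 0, 0, 0]]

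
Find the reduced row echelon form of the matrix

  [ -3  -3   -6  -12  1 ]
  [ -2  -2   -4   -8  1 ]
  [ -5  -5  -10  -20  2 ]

[[1, 1, 2, 4, 0], [0, 0, 0, 0, 1], [0, 0, 0, 0, 0]]

R1 → -1/3·R1
R2 → R2 + 2·R1
R3 → R3 + 5·R1
R2 → 3·R2
R3 → R3 − 1/3·R2
R1 → R1 + 1/3·R2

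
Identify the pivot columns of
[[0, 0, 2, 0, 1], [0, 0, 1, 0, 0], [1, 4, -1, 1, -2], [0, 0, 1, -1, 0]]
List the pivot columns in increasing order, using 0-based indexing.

Swap r1 and r3.
  [ 1  4  -1   1  -2 ]
  [ 0  0   1   0   0 ]
  [ 0  0   2   0   1 ]
  [ 0  0   1  -1   0 ]
Subtract 2 times r2 from r3.
  [ 1  4  -1   1  -2 ]
  [ 0  0   1   0   0 ]
  [ 0  0   0   0   1 ]
  [ 0  0   1  -1   0 ]
Subtract r2 from r4.
  [ 1  4  -1   1  -2 ]
  [ 0  0   1   0   0 ]
  [ 0  0   0   0   1 ]
  [ 0  0   0  -1   0 ]
Swap r3 and r4.
  [ 1  4  -1   1  -2 ]
  [ 0  0   1   0   0 ]
  [ 0  0   0  -1   0 ]
  [ 0  0   0   0   1 ]
Multiply r3 by -1.
  [ 1  4  -1  1  -2 ]
  [ 0  0   1  0   0 ]
  [ 0  0   0  1   0 ]
  [ 0  0   0  0   1 ]
Add 2 times r4 to r1.
  [ 1  4  -1  1  0 ]
  [ 0  0   1  0  0 ]
  [ 0  0   0  1  0 ]
  [ 0  0   0  0  1 ]
Subtract r3 from r1.
  [ 1  4  -1  0  0 ]
  [ 0  0   1  0  0 ]
  [ 0  0   0  1  0 ]
  [ 0  0   0  0  1 ]
Add r2 to r1.
  [ 1  4  0  0  0 ]
  [ 0  0  1  0  0 ]
  [ 0  0  0  1  0 ]
  [ 0  0  0  0  1 ]
Pivot columns are the columns containing a leading 1.

0, 2, 3, 4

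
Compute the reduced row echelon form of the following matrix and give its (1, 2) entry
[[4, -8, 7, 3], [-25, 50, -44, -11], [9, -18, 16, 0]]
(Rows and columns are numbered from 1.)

-2

R1 -> 1/4·R1
R2 -> R2 + 25·R1
R3 -> R3 − 9·R1
R2 -> -4·R2
R3 -> R3 − 1/4·R2
R2 -> R2 + 31·R3
R1 -> R1 − 3/4·R3
R1 -> R1 − 7/4·R2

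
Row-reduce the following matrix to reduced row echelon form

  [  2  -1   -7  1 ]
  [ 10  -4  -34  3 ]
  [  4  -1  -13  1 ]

[[1, 0, -3, 0], [0, 1, 1, 0], [0, 0, 0, 1]]

R1 -> 1/2·R1
  [  1  -1/2  -7/2  1/2 ]
  [ 10    -4   -34    3 ]
  [  4    -1   -13    1 ]
R2 -> R2 − 10·R1
  [ 1  -1/2  -7/2  1/2 ]
  [ 0     1     1   -2 ]
  [ 4    -1   -13    1 ]
R3 -> R3 − 4·R1
  [ 1  -1/2  -7/2  1/2 ]
  [ 0     1     1   -2 ]
  [ 0     1     1   -1 ]
R3 -> R3 − R2
  [ 1  -1/2  -7/2  1/2 ]
  [ 0     1     1   -2 ]
  [ 0     0     0    1 ]
R2 -> R2 + 2·R3
  [ 1  -1/2  -7/2  1/2 ]
  [ 0     1     1    0 ]
  [ 0     0     0    1 ]
R1 -> R1 − 1/2·R3
  [ 1  -1/2  -7/2  0 ]
  [ 0     1     1  0 ]
  [ 0     0     0  1 ]
R1 -> R1 + 1/2·R2
  [ 1  0  -3  0 ]
  [ 0  1   1  0 ]
  [ 0  0   0  1 ]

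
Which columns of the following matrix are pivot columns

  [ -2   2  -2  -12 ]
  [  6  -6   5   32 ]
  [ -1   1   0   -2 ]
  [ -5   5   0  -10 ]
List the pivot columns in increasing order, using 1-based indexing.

ρ1 → -1/2·ρ1
ρ2 → ρ2 − 6·ρ1
ρ3 → ρ3 + ρ1
ρ4 → ρ4 + 5·ρ1
ρ2 → -1·ρ2
ρ3 → ρ3 − ρ2
ρ4 → ρ4 − 5·ρ2
ρ1 → ρ1 − ρ2
Pivot columns are the columns containing a leading 1.

1, 3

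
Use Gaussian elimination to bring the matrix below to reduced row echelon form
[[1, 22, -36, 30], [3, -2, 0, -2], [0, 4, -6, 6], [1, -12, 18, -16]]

ρ2 ← ρ2 − 3·ρ1
  [ 1   22  -36   30 ]
  [ 0  -68  108  -92 ]
  [ 0    4   -6    6 ]
  [ 1  -12   18  -16 ]
ρ4 ← ρ4 − ρ1
  [ 1   22  -36   30 ]
  [ 0  -68  108  -92 ]
  [ 0    4   -6    6 ]
  [ 0  -34   54  -46 ]
ρ2 ← -1/68·ρ2
  [ 1   22     -36     30 ]
  [ 0    1  -27/17  23/17 ]
  [ 0    4      -6      6 ]
  [ 0  -34      54    -46 ]
ρ3 ← ρ3 − 4·ρ2
  [ 1   22     -36     30 ]
  [ 0    1  -27/17  23/17 ]
  [ 0    0    6/17  10/17 ]
  [ 0  -34      54    -46 ]
ρ4 ← ρ4 + 34·ρ2
  [ 1  22     -36     30 ]
  [ 0   1  -27/17  23/17 ]
  [ 0   0    6/17  10/17 ]
  [ 0   0       0      0 ]
ρ3 ← 17/6·ρ3
  [ 1  22     -36     30 ]
  [ 0   1  -27/17  23/17 ]
  [ 0   0       1    5/3 ]
  [ 0   0       0      0 ]
ρ2 ← ρ2 + 27/17·ρ3
  [ 1  22  -36   30 ]
  [ 0   1    0    4 ]
  [ 0   0    1  5/3 ]
  [ 0   0    0    0 ]
ρ1 ← ρ1 + 36·ρ3
  [ 1  22  0   90 ]
  [ 0   1  0    4 ]
  [ 0   0  1  5/3 ]
  [ 0   0  0    0 ]
ρ1 ← ρ1 − 22·ρ2
  [ 1  0  0    2 ]
  [ 0  1  0    4 ]
  [ 0  0  1  5/3 ]
  [ 0  0  0    0 ]

[[1, 0, 0, 2], [0, 1, 0, 4], [0, 0, 1, 5/3], [0, 0, 0, 0]]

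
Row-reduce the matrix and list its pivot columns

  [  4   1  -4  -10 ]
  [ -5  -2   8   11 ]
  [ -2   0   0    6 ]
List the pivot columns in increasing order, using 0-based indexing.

r1 → 1/4·r1
  [  1  1/4  -1  -5/2 ]
  [ -5   -2   8    11 ]
  [ -2    0   0     6 ]
r2 → r2 + 5·r1
  [  1   1/4  -1  -5/2 ]
  [  0  -3/4   3  -3/2 ]
  [ -2     0   0     6 ]
r3 → r3 + 2·r1
  [ 1   1/4  -1  -5/2 ]
  [ 0  -3/4   3  -3/2 ]
  [ 0   1/2  -2     1 ]
r2 → -4/3·r2
  [ 1  1/4  -1  -5/2 ]
  [ 0    1  -4     2 ]
  [ 0  1/2  -2     1 ]
r3 → r3 − 1/2·r2
  [ 1  1/4  -1  -5/2 ]
  [ 0    1  -4     2 ]
  [ 0    0   0     0 ]
r1 → r1 − 1/4·r2
  [ 1  0   0  -3 ]
  [ 0  1  -4   2 ]
  [ 0  0   0   0 ]
Pivot columns are the columns containing a leading 1.

0, 1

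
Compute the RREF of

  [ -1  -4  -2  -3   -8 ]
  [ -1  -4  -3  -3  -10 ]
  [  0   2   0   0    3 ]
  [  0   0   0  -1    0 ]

Multiply ρ1 by -1.
  [  1   4   2   3    8 ]
  [ -1  -4  -3  -3  -10 ]
  [  0   2   0   0    3 ]
  [  0   0   0  -1    0 ]
Add ρ1 to ρ2.
  [ 1  4   2   3   8 ]
  [ 0  0  -1   0  -2 ]
  [ 0  2   0   0   3 ]
  [ 0  0   0  -1   0 ]
Swap ρ2 and ρ3.
  [ 1  4   2   3   8 ]
  [ 0  2   0   0   3 ]
  [ 0  0  -1   0  -2 ]
  [ 0  0   0  -1   0 ]
Multiply ρ2 by 1/2.
  [ 1  4   2   3    8 ]
  [ 0  1   0   0  3/2 ]
  [ 0  0  -1   0   -2 ]
  [ 0  0   0  -1    0 ]
Multiply ρ3 by -1.
  [ 1  4  2   3    8 ]
  [ 0  1  0   0  3/2 ]
  [ 0  0  1   0    2 ]
  [ 0  0  0  -1    0 ]
Multiply ρ4 by -1.
  [ 1  4  2  3    8 ]
  [ 0  1  0  0  3/2 ]
  [ 0  0  1  0    2 ]
  [ 0  0  0  1    0 ]
Subtract 3 times ρ4 from ρ1.
  [ 1  4  2  0    8 ]
  [ 0  1  0  0  3/2 ]
  [ 0  0  1  0    2 ]
  [ 0  0  0  1    0 ]
Subtract 2 times ρ3 from ρ1.
  [ 1  4  0  0    4 ]
  [ 0  1  0  0  3/2 ]
  [ 0  0  1  0    2 ]
  [ 0  0  0  1    0 ]
Subtract 4 times ρ2 from ρ1.
  [ 1  0  0  0   -2 ]
  [ 0  1  0  0  3/2 ]
  [ 0  0  1  0    2 ]
  [ 0  0  0  1    0 ]

[[1, 0, 0, 0, -2], [0, 1, 0, 0, 3/2], [0, 0, 1, 0, 2], [0, 0, 0, 1, 0]]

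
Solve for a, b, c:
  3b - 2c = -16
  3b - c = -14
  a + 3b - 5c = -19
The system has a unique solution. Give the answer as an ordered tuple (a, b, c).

Form the augmented matrix and row-reduce:
  [ 0  3  -2  |  -16 ]
  [ 0  3  -1  |  -14 ]
  [ 1  3  -5  |  -19 ]
R1 <-> R3
  [ 1  3  -5  |  -19 ]
  [ 0  3  -1  |  -14 ]
  [ 0  3  -2  |  -16 ]
R2 ← 1/3·R2
  [ 1  3    -5  |    -19 ]
  [ 0  1  -1/3  |  -14/3 ]
  [ 0  3    -2  |    -16 ]
R3 ← R3 − 3·R2
  [ 1  3    -5  |    -19 ]
  [ 0  1  -1/3  |  -14/3 ]
  [ 0  0    -1  |     -2 ]
R3 ← -1·R3
  [ 1  3    -5  |    -19 ]
  [ 0  1  -1/3  |  -14/3 ]
  [ 0  0     1  |      2 ]
R2 ← R2 + 1/3·R3
  [ 1  3  -5  |  -19 ]
  [ 0  1   0  |   -4 ]
  [ 0  0   1  |    2 ]
R1 ← R1 + 5·R3
  [ 1  3  0  |  -9 ]
  [ 0  1  0  |  -4 ]
  [ 0  0  1  |   2 ]
R1 ← R1 − 3·R2
  [ 1  0  0  |   3 ]
  [ 0  1  0  |  -4 ]
  [ 0  0  1  |   2 ]
Reading off the last column: a = 3, b = -4, c = 2.

(3, -4, 2)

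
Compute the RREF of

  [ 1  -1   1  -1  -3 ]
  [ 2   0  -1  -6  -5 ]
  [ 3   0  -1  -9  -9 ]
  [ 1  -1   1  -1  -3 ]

[[1, 0, 0, -3, -4], [0, 1, 0, -2, -4], [0, 0, 1, 0, -3], [0, 0, 0, 0, 0]]

R2 ← R2 − 2·R1
  [ 1  -1   1  -1  -3 ]
  [ 0   2  -3  -4   1 ]
  [ 3   0  -1  -9  -9 ]
  [ 1  -1   1  -1  -3 ]
R3 ← R3 − 3·R1
  [ 1  -1   1  -1  -3 ]
  [ 0   2  -3  -4   1 ]
  [ 0   3  -4  -6   0 ]
  [ 1  -1   1  -1  -3 ]
R4 ← R4 − R1
  [ 1  -1   1  -1  -3 ]
  [ 0   2  -3  -4   1 ]
  [ 0   3  -4  -6   0 ]
  [ 0   0   0   0   0 ]
R2 ← 1/2·R2
  [ 1  -1     1  -1   -3 ]
  [ 0   1  -3/2  -2  1/2 ]
  [ 0   3    -4  -6    0 ]
  [ 0   0     0   0    0 ]
R3 ← R3 − 3·R2
  [ 1  -1     1  -1    -3 ]
  [ 0   1  -3/2  -2   1/2 ]
  [ 0   0   1/2   0  -3/2 ]
  [ 0   0     0   0     0 ]
R3 ← 2·R3
  [ 1  -1     1  -1   -3 ]
  [ 0   1  -3/2  -2  1/2 ]
  [ 0   0     1   0   -3 ]
  [ 0   0     0   0    0 ]
R2 ← R2 + 3/2·R3
  [ 1  -1  1  -1  -3 ]
  [ 0   1  0  -2  -4 ]
  [ 0   0  1   0  -3 ]
  [ 0   0  0   0   0 ]
R1 ← R1 − R3
  [ 1  -1  0  -1   0 ]
  [ 0   1  0  -2  -4 ]
  [ 0   0  1   0  -3 ]
  [ 0   0  0   0   0 ]
R1 ← R1 + R2
  [ 1  0  0  -3  -4 ]
  [ 0  1  0  -2  -4 ]
  [ 0  0  1   0  -3 ]
  [ 0  0  0   0   0 ]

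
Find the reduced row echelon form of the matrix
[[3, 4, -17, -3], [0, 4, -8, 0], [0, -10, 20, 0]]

R1 ← 1/3·R1
  [ 1  4/3  -17/3  -1 ]
  [ 0    4     -8   0 ]
  [ 0  -10     20   0 ]
R2 ← 1/4·R2
  [ 1  4/3  -17/3  -1 ]
  [ 0    1     -2   0 ]
  [ 0  -10     20   0 ]
R3 ← R3 + 10·R2
  [ 1  4/3  -17/3  -1 ]
  [ 0    1     -2   0 ]
  [ 0    0      0   0 ]
R1 ← R1 − 4/3·R2
  [ 1  0  -3  -1 ]
  [ 0  1  -2   0 ]
  [ 0  0   0   0 ]

[[1, 0, -3, -1], [0, 1, -2, 0], [0, 0, 0, 0]]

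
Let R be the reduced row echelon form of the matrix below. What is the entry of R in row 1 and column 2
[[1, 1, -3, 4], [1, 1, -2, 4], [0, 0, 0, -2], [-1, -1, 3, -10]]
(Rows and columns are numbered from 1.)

ρ2 -> ρ2 − ρ1
ρ4 -> ρ4 + ρ1
ρ3 -> -1/2·ρ3
ρ4 -> ρ4 + 6·ρ3
ρ1 -> ρ1 − 4·ρ3
ρ1 -> ρ1 + 3·ρ2

1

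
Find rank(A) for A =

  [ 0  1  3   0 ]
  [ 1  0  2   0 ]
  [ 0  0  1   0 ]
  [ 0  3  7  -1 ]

rank = 4

R1 <-> R2
  [ 1  0  2   0 ]
  [ 0  1  3   0 ]
  [ 0  0  1   0 ]
  [ 0  3  7  -1 ]
R4 := R4 − 3·R2
  [ 1  0   2   0 ]
  [ 0  1   3   0 ]
  [ 0  0   1   0 ]
  [ 0  0  -2  -1 ]
R4 := R4 + 2·R3
  [ 1  0  2   0 ]
  [ 0  1  3   0 ]
  [ 0  0  1   0 ]
  [ 0  0  0  -1 ]
R4 := -1·R4
  [ 1  0  2  0 ]
  [ 0  1  3  0 ]
  [ 0  0  1  0 ]
  [ 0  0  0  1 ]
R2 := R2 − 3·R3
  [ 1  0  2  0 ]
  [ 0  1  0  0 ]
  [ 0  0  1  0 ]
  [ 0  0  0  1 ]
R1 := R1 − 2·R3
  [ 1  0  0  0 ]
  [ 0  1  0  0 ]
  [ 0  0  1  0 ]
  [ 0  0  0  1 ]
The reduced form has 4 nonzero rows.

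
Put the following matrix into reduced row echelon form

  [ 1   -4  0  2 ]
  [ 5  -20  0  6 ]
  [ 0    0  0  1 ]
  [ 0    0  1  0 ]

[[1, -4, 0, 0], [0, 0, 1, 0], [0, 0, 0, 1], [0, 0, 0, 0]]

Subtract 5 times R1 from R2.
  [ 1  -4  0   2 ]
  [ 0   0  0  -4 ]
  [ 0   0  0   1 ]
  [ 0   0  1   0 ]
Swap R2 and R4.
  [ 1  -4  0   2 ]
  [ 0   0  1   0 ]
  [ 0   0  0   1 ]
  [ 0   0  0  -4 ]
Add 4 times R3 to R4.
  [ 1  -4  0  2 ]
  [ 0   0  1  0 ]
  [ 0   0  0  1 ]
  [ 0   0  0  0 ]
Subtract 2 times R3 from R1.
  [ 1  -4  0  0 ]
  [ 0   0  1  0 ]
  [ 0   0  0  1 ]
  [ 0   0  0  0 ]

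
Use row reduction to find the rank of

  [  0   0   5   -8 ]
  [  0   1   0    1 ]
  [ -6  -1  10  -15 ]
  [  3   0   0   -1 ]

Swap r1 and r3.
Multiply r1 by -1/6.
Subtract 3 times r1 from r4.
Add 1/2 times r2 to r4.
Multiply r3 by 1/5.
Subtract 5 times r3 from r4.
Add 5/3 times r3 to r1.
Subtract 1/6 times r2 from r1.
The reduced form has 3 nonzero rows.

rank = 3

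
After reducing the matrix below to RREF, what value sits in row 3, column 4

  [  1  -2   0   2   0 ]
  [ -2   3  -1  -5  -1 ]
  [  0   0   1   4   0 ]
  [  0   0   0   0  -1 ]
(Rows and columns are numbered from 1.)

R2 → R2 + 2·R1
  [ 1  -2   0   2   0 ]
  [ 0  -1  -1  -1  -1 ]
  [ 0   0   1   4   0 ]
  [ 0   0   0   0  -1 ]
R2 → -1·R2
  [ 1  -2  0  2   0 ]
  [ 0   1  1  1   1 ]
  [ 0   0  1  4   0 ]
  [ 0   0  0  0  -1 ]
R4 → -1·R4
  [ 1  -2  0  2  0 ]
  [ 0   1  1  1  1 ]
  [ 0   0  1  4  0 ]
  [ 0   0  0  0  1 ]
R2 → R2 − R4
  [ 1  -2  0  2  0 ]
  [ 0   1  1  1  0 ]
  [ 0   0  1  4  0 ]
  [ 0   0  0  0  1 ]
R2 → R2 − R3
  [ 1  -2  0   2  0 ]
  [ 0   1  0  -3  0 ]
  [ 0   0  1   4  0 ]
  [ 0   0  0   0  1 ]
R1 → R1 + 2·R2
  [ 1  0  0  -4  0 ]
  [ 0  1  0  -3  0 ]
  [ 0  0  1   4  0 ]
  [ 0  0  0   0  1 ]

4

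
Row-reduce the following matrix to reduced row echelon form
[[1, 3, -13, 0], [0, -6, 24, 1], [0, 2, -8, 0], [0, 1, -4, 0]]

ρ2 → -1/6·ρ2
  [ 1  3  -13     0 ]
  [ 0  1   -4  -1/6 ]
  [ 0  2   -8     0 ]
  [ 0  1   -4     0 ]
ρ3 → ρ3 − 2·ρ2
  [ 1  3  -13     0 ]
  [ 0  1   -4  -1/6 ]
  [ 0  0    0   1/3 ]
  [ 0  1   -4     0 ]
ρ4 → ρ4 − ρ2
  [ 1  3  -13     0 ]
  [ 0  1   -4  -1/6 ]
  [ 0  0    0   1/3 ]
  [ 0  0    0   1/6 ]
ρ3 → 3·ρ3
  [ 1  3  -13     0 ]
  [ 0  1   -4  -1/6 ]
  [ 0  0    0     1 ]
  [ 0  0    0   1/6 ]
ρ4 → ρ4 − 1/6·ρ3
  [ 1  3  -13     0 ]
  [ 0  1   -4  -1/6 ]
  [ 0  0    0     1 ]
  [ 0  0    0     0 ]
ρ2 → ρ2 + 1/6·ρ3
  [ 1  3  -13  0 ]
  [ 0  1   -4  0 ]
  [ 0  0    0  1 ]
  [ 0  0    0  0 ]
ρ1 → ρ1 − 3·ρ2
  [ 1  0  -1  0 ]
  [ 0  1  -4  0 ]
  [ 0  0   0  1 ]
  [ 0  0   0  0 ]

[[1, 0, -1, 0], [0, 1, -4, 0], [0, 0, 0, 1], [0, 0, 0, 0]]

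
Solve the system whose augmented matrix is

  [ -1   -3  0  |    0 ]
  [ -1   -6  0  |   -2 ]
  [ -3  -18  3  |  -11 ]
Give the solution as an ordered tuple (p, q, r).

(-2, 2/3, -5/3)

R1 ← -1·R1
  [  1    3  0  |    0 ]
  [ -1   -6  0  |   -2 ]
  [ -3  -18  3  |  -11 ]
R2 ← R2 + R1
  [  1    3  0  |    0 ]
  [  0   -3  0  |   -2 ]
  [ -3  -18  3  |  -11 ]
R3 ← R3 + 3·R1
  [ 1   3  0  |    0 ]
  [ 0  -3  0  |   -2 ]
  [ 0  -9  3  |  -11 ]
R2 ← -1/3·R2
  [ 1   3  0  |    0 ]
  [ 0   1  0  |  2/3 ]
  [ 0  -9  3  |  -11 ]
R3 ← R3 + 9·R2
  [ 1  3  0  |    0 ]
  [ 0  1  0  |  2/3 ]
  [ 0  0  3  |   -5 ]
R3 ← 1/3·R3
  [ 1  3  0  |     0 ]
  [ 0  1  0  |   2/3 ]
  [ 0  0  1  |  -5/3 ]
R1 ← R1 − 3·R2
  [ 1  0  0  |    -2 ]
  [ 0  1  0  |   2/3 ]
  [ 0  0  1  |  -5/3 ]
Reading off the last column: p = -2, q = 2/3, r = -5/3.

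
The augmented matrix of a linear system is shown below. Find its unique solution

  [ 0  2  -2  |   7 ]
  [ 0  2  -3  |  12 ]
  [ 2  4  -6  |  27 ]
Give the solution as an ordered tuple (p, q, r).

r1 ↔ r3
  [ 2  4  -6  |  27 ]
  [ 0  2  -3  |  12 ]
  [ 0  2  -2  |   7 ]
r1 → 1/2·r1
  [ 1  2  -3  |  27/2 ]
  [ 0  2  -3  |    12 ]
  [ 0  2  -2  |     7 ]
r2 → 1/2·r2
  [ 1  2    -3  |  27/2 ]
  [ 0  1  -3/2  |     6 ]
  [ 0  2    -2  |     7 ]
r3 → r3 − 2·r2
  [ 1  2    -3  |  27/2 ]
  [ 0  1  -3/2  |     6 ]
  [ 0  0     1  |    -5 ]
r2 → r2 + 3/2·r3
  [ 1  2  -3  |  27/2 ]
  [ 0  1   0  |  -3/2 ]
  [ 0  0   1  |    -5 ]
r1 → r1 + 3·r3
  [ 1  2  0  |  -3/2 ]
  [ 0  1  0  |  -3/2 ]
  [ 0  0  1  |    -5 ]
r1 → r1 − 2·r2
  [ 1  0  0  |   3/2 ]
  [ 0  1  0  |  -3/2 ]
  [ 0  0  1  |    -5 ]
Reading off the last column: p = 3/2, q = -3/2, r = -5.

(3/2, -3/2, -5)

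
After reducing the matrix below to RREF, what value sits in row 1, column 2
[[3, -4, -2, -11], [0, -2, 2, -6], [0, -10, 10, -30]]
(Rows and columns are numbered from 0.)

R1 -> 1/3·R1
  [ 1  -4/3  -2/3  -11/3 ]
  [ 0    -2     2     -6 ]
  [ 0   -10    10    -30 ]
R2 -> -1/2·R2
  [ 1  -4/3  -2/3  -11/3 ]
  [ 0     1    -1      3 ]
  [ 0   -10    10    -30 ]
R3 -> R3 + 10·R2
  [ 1  -4/3  -2/3  -11/3 ]
  [ 0     1    -1      3 ]
  [ 0     0     0      0 ]
R1 -> R1 + 4/3·R2
  [ 1  0  -2  1/3 ]
  [ 0  1  -1    3 ]
  [ 0  0   0    0 ]

-1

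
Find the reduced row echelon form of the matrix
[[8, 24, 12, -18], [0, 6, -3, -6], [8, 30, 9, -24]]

[[1, 0, 3, 3/4], [0, 1, -1/2, -1], [0, 0, 0, 0]]

R1 -> 1/8·R1
  [ 1   3  3/2  -9/4 ]
  [ 0   6   -3    -6 ]
  [ 8  30    9   -24 ]
R3 -> R3 − 8·R1
  [ 1  3  3/2  -9/4 ]
  [ 0  6   -3    -6 ]
  [ 0  6   -3    -6 ]
R2 -> 1/6·R2
  [ 1  3   3/2  -9/4 ]
  [ 0  1  -1/2    -1 ]
  [ 0  6    -3    -6 ]
R3 -> R3 − 6·R2
  [ 1  3   3/2  -9/4 ]
  [ 0  1  -1/2    -1 ]
  [ 0  0     0     0 ]
R1 -> R1 − 3·R2
  [ 1  0     3  3/4 ]
  [ 0  1  -1/2   -1 ]
  [ 0  0     0    0 ]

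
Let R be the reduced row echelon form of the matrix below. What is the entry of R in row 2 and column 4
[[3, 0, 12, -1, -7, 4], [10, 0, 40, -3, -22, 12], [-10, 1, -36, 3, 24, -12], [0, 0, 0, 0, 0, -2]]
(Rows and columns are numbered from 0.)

ρ1 ← 1/3·ρ1
  [   1  0    4  -1/3  -7/3  4/3 ]
  [  10  0   40    -3   -22   12 ]
  [ -10  1  -36     3    24  -12 ]
  [   0  0    0     0     0   -2 ]
ρ2 ← ρ2 − 10·ρ1
  [   1  0    4  -1/3  -7/3   4/3 ]
  [   0  0    0   1/3   4/3  -4/3 ]
  [ -10  1  -36     3    24   -12 ]
  [   0  0    0     0     0    -2 ]
ρ3 ← ρ3 + 10·ρ1
  [ 1  0  4  -1/3  -7/3   4/3 ]
  [ 0  0  0   1/3   4/3  -4/3 ]
  [ 0  1  4  -1/3   2/3   4/3 ]
  [ 0  0  0     0     0    -2 ]
ρ2 <-> ρ3
  [ 1  0  4  -1/3  -7/3   4/3 ]
  [ 0  1  4  -1/3   2/3   4/3 ]
  [ 0  0  0   1/3   4/3  -4/3 ]
  [ 0  0  0     0     0    -2 ]
ρ3 ← 3·ρ3
  [ 1  0  4  -1/3  -7/3  4/3 ]
  [ 0  1  4  -1/3   2/3  4/3 ]
  [ 0  0  0     1     4   -4 ]
  [ 0  0  0     0     0   -2 ]
ρ4 ← -1/2·ρ4
  [ 1  0  4  -1/3  -7/3  4/3 ]
  [ 0  1  4  -1/3   2/3  4/3 ]
  [ 0  0  0     1     4   -4 ]
  [ 0  0  0     0     0    1 ]
ρ3 ← ρ3 + 4·ρ4
  [ 1  0  4  -1/3  -7/3  4/3 ]
  [ 0  1  4  -1/3   2/3  4/3 ]
  [ 0  0  0     1     4    0 ]
  [ 0  0  0     0     0    1 ]
ρ2 ← ρ2 − 4/3·ρ4
  [ 1  0  4  -1/3  -7/3  4/3 ]
  [ 0  1  4  -1/3   2/3    0 ]
  [ 0  0  0     1     4    0 ]
  [ 0  0  0     0     0    1 ]
ρ1 ← ρ1 − 4/3·ρ4
  [ 1  0  4  -1/3  -7/3  0 ]
  [ 0  1  4  -1/3   2/3  0 ]
  [ 0  0  0     1     4  0 ]
  [ 0  0  0     0     0  1 ]
ρ2 ← ρ2 + 1/3·ρ3
  [ 1  0  4  -1/3  -7/3  0 ]
  [ 0  1  4     0     2  0 ]
  [ 0  0  0     1     4  0 ]
  [ 0  0  0     0     0  1 ]
ρ1 ← ρ1 + 1/3·ρ3
  [ 1  0  4  0  -1  0 ]
  [ 0  1  4  0   2  0 ]
  [ 0  0  0  1   4  0 ]
  [ 0  0  0  0   0  1 ]

4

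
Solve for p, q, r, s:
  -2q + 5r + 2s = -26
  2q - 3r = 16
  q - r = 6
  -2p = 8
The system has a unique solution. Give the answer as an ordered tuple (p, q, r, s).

(-4, 2, -4, -1)

Form the augmented matrix and row-reduce:
  [  0  -2   5  2  |  -26 ]
  [  0   2  -3  0  |   16 ]
  [  0   1  -1  0  |    6 ]
  [ -2   0   0  0  |    8 ]
r1 ↔ r4
  [ -2   0   0  0  |    8 ]
  [  0   2  -3  0  |   16 ]
  [  0   1  -1  0  |    6 ]
  [  0  -2   5  2  |  -26 ]
r1 -> -1/2·r1
  [ 1   0   0  0  |   -4 ]
  [ 0   2  -3  0  |   16 ]
  [ 0   1  -1  0  |    6 ]
  [ 0  -2   5  2  |  -26 ]
r2 -> 1/2·r2
  [ 1   0     0  0  |   -4 ]
  [ 0   1  -3/2  0  |    8 ]
  [ 0   1    -1  0  |    6 ]
  [ 0  -2     5  2  |  -26 ]
r3 -> r3 − r2
  [ 1   0     0  0  |   -4 ]
  [ 0   1  -3/2  0  |    8 ]
  [ 0   0   1/2  0  |   -2 ]
  [ 0  -2     5  2  |  -26 ]
r4 -> r4 + 2·r2
  [ 1  0     0  0  |   -4 ]
  [ 0  1  -3/2  0  |    8 ]
  [ 0  0   1/2  0  |   -2 ]
  [ 0  0     2  2  |  -10 ]
r3 -> 2·r3
  [ 1  0     0  0  |   -4 ]
  [ 0  1  -3/2  0  |    8 ]
  [ 0  0     1  0  |   -4 ]
  [ 0  0     2  2  |  -10 ]
r4 -> r4 − 2·r3
  [ 1  0     0  0  |  -4 ]
  [ 0  1  -3/2  0  |   8 ]
  [ 0  0     1  0  |  -4 ]
  [ 0  0     0  2  |  -2 ]
r4 -> 1/2·r4
  [ 1  0     0  0  |  -4 ]
  [ 0  1  -3/2  0  |   8 ]
  [ 0  0     1  0  |  -4 ]
  [ 0  0     0  1  |  -1 ]
r2 -> r2 + 3/2·r3
  [ 1  0  0  0  |  -4 ]
  [ 0  1  0  0  |   2 ]
  [ 0  0  1  0  |  -4 ]
  [ 0  0  0  1  |  -1 ]
Reading off the last column: p = -4, q = 2, r = -4, s = -1.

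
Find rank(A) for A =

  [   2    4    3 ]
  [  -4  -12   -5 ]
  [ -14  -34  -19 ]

r1 := 1/2·r1
  [   1    2  3/2 ]
  [  -4  -12   -5 ]
  [ -14  -34  -19 ]
r2 := r2 + 4·r1
  [   1    2  3/2 ]
  [   0   -4    1 ]
  [ -14  -34  -19 ]
r3 := r3 + 14·r1
  [ 1   2  3/2 ]
  [ 0  -4    1 ]
  [ 0  -6    2 ]
r2 := -1/4·r2
  [ 1   2   3/2 ]
  [ 0   1  -1/4 ]
  [ 0  -6     2 ]
r3 := r3 + 6·r2
  [ 1  2   3/2 ]
  [ 0  1  -1/4 ]
  [ 0  0   1/2 ]
r3 := 2·r3
  [ 1  2   3/2 ]
  [ 0  1  -1/4 ]
  [ 0  0     1 ]
r2 := r2 + 1/4·r3
  [ 1  2  3/2 ]
  [ 0  1    0 ]
  [ 0  0    1 ]
r1 := r1 − 3/2·r3
  [ 1  2  0 ]
  [ 0  1  0 ]
  [ 0  0  1 ]
r1 := r1 − 2·r2
  [ 1  0  0 ]
  [ 0  1  0 ]
  [ 0  0  1 ]
The reduced form has 3 nonzero rows.

rank = 3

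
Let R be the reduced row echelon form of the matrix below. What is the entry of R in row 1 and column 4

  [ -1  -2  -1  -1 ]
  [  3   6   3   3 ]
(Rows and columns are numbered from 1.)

1

r1 ← -1·r1
  [ 1  2  1  1 ]
  [ 3  6  3  3 ]
r2 ← r2 − 3·r1
  [ 1  2  1  1 ]
  [ 0  0  0  0 ]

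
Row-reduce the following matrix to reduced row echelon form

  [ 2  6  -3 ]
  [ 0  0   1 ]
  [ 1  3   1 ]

[[1, 3, 0], [0, 0, 1], [0, 0, 0]]

Multiply ρ1 by 1/2.
  [ 1  3  -3/2 ]
  [ 0  0     1 ]
  [ 1  3     1 ]
Subtract ρ1 from ρ3.
  [ 1  3  -3/2 ]
  [ 0  0     1 ]
  [ 0  0   5/2 ]
Subtract 5/2 times ρ2 from ρ3.
  [ 1  3  -3/2 ]
  [ 0  0     1 ]
  [ 0  0     0 ]
Add 3/2 times ρ2 to ρ1.
  [ 1  3  0 ]
  [ 0  0  1 ]
  [ 0  0  0 ]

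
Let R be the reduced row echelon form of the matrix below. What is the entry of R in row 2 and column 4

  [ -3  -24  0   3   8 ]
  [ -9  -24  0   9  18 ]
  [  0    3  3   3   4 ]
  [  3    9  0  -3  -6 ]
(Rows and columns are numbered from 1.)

R1 ← -1/3·R1
  [  1    8  0  -1  -8/3 ]
  [ -9  -24  0   9    18 ]
  [  0    3  3   3     4 ]
  [  3    9  0  -3    -6 ]
R2 ← R2 + 9·R1
  [ 1   8  0  -1  -8/3 ]
  [ 0  48  0   0    -6 ]
  [ 0   3  3   3     4 ]
  [ 3   9  0  -3    -6 ]
R4 ← R4 − 3·R1
  [ 1    8  0  -1  -8/3 ]
  [ 0   48  0   0    -6 ]
  [ 0    3  3   3     4 ]
  [ 0  -15  0   0     2 ]
R2 ← 1/48·R2
  [ 1    8  0  -1  -8/3 ]
  [ 0    1  0   0  -1/8 ]
  [ 0    3  3   3     4 ]
  [ 0  -15  0   0     2 ]
R3 ← R3 − 3·R2
  [ 1    8  0  -1  -8/3 ]
  [ 0    1  0   0  -1/8 ]
  [ 0    0  3   3  35/8 ]
  [ 0  -15  0   0     2 ]
R4 ← R4 + 15·R2
  [ 1  8  0  -1  -8/3 ]
  [ 0  1  0   0  -1/8 ]
  [ 0  0  3   3  35/8 ]
  [ 0  0  0   0   1/8 ]
R3 ← 1/3·R3
  [ 1  8  0  -1   -8/3 ]
  [ 0  1  0   0   -1/8 ]
  [ 0  0  1   1  35/24 ]
  [ 0  0  0   0    1/8 ]
R4 ← 8·R4
  [ 1  8  0  -1   -8/3 ]
  [ 0  1  0   0   -1/8 ]
  [ 0  0  1   1  35/24 ]
  [ 0  0  0   0      1 ]
R3 ← R3 − 35/24·R4
  [ 1  8  0  -1  -8/3 ]
  [ 0  1  0   0  -1/8 ]
  [ 0  0  1   1     0 ]
  [ 0  0  0   0     1 ]
R2 ← R2 + 1/8·R4
  [ 1  8  0  -1  -8/3 ]
  [ 0  1  0   0     0 ]
  [ 0  0  1   1     0 ]
  [ 0  0  0   0     1 ]
R1 ← R1 + 8/3·R4
  [ 1  8  0  -1  0 ]
  [ 0  1  0   0  0 ]
  [ 0  0  1   1  0 ]
  [ 0  0  0   0  1 ]
R1 ← R1 − 8·R2
  [ 1  0  0  -1  0 ]
  [ 0  1  0   0  0 ]
  [ 0  0  1   1  0 ]
  [ 0  0  0   0  1 ]

0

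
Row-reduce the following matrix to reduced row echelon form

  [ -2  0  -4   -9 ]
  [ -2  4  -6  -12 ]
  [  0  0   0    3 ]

R1 -> -1/2·R1
  [  1  0   2  9/2 ]
  [ -2  4  -6  -12 ]
  [  0  0   0    3 ]
R2 -> R2 + 2·R1
  [ 1  0   2  9/2 ]
  [ 0  4  -2   -3 ]
  [ 0  0   0    3 ]
R2 -> 1/4·R2
  [ 1  0     2   9/2 ]
  [ 0  1  -1/2  -3/4 ]
  [ 0  0     0     3 ]
R3 -> 1/3·R3
  [ 1  0     2   9/2 ]
  [ 0  1  -1/2  -3/4 ]
  [ 0  0     0     1 ]
R2 -> R2 + 3/4·R3
  [ 1  0     2  9/2 ]
  [ 0  1  -1/2    0 ]
  [ 0  0     0    1 ]
R1 -> R1 − 9/2·R3
  [ 1  0     2  0 ]
  [ 0  1  -1/2  0 ]
  [ 0  0     0  1 ]

[[1, 0, 2, 0], [0, 1, -1/2, 0], [0, 0, 0, 1]]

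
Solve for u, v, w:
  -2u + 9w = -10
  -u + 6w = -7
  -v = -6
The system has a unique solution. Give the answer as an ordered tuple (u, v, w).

Form the augmented matrix and row-reduce:
  [ -2   0  9  |  -10 ]
  [ -1   0  6  |   -7 ]
  [  0  -1  0  |   -6 ]
R1 ← -1/2·R1
  [  1   0  -9/2  |   5 ]
  [ -1   0     6  |  -7 ]
  [  0  -1     0  |  -6 ]
R2 ← R2 + R1
  [ 1   0  -9/2  |   5 ]
  [ 0   0   3/2  |  -2 ]
  [ 0  -1     0  |  -6 ]
R2 <-> R3
  [ 1   0  -9/2  |   5 ]
  [ 0  -1     0  |  -6 ]
  [ 0   0   3/2  |  -2 ]
R2 ← -1·R2
  [ 1  0  -9/2  |   5 ]
  [ 0  1     0  |   6 ]
  [ 0  0   3/2  |  -2 ]
R3 ← 2/3·R3
  [ 1  0  -9/2  |     5 ]
  [ 0  1     0  |     6 ]
  [ 0  0     1  |  -4/3 ]
R1 ← R1 + 9/2·R3
  [ 1  0  0  |    -1 ]
  [ 0  1  0  |     6 ]
  [ 0  0  1  |  -4/3 ]
Reading off the last column: u = -1, v = 6, w = -4/3.

(-1, 6, -4/3)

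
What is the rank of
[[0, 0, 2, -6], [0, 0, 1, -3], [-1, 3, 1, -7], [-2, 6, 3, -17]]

Swap R1 and R3.
  [ -1  3  1   -7 ]
  [  0  0  1   -3 ]
  [  0  0  2   -6 ]
  [ -2  6  3  -17 ]
Multiply R1 by -1.
  [  1  -3  -1    7 ]
  [  0   0   1   -3 ]
  [  0   0   2   -6 ]
  [ -2   6   3  -17 ]
Add 2 times R1 to R4.
  [ 1  -3  -1   7 ]
  [ 0   0   1  -3 ]
  [ 0   0   2  -6 ]
  [ 0   0   1  -3 ]
Subtract 2 times R2 from R3.
  [ 1  -3  -1   7 ]
  [ 0   0   1  -3 ]
  [ 0   0   0   0 ]
  [ 0   0   1  -3 ]
Subtract R2 from R4.
  [ 1  -3  -1   7 ]
  [ 0   0   1  -3 ]
  [ 0   0   0   0 ]
  [ 0   0   0   0 ]
Add R2 to R1.
  [ 1  -3  0   4 ]
  [ 0   0  1  -3 ]
  [ 0   0  0   0 ]
  [ 0   0  0   0 ]
The reduced form has 2 nonzero rows.

rank = 2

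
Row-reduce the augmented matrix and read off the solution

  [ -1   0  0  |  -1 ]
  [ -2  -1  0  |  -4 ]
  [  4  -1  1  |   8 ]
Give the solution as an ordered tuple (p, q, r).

(1, 2, 6)

R1 → -1·R1
  [  1   0  0  |   1 ]
  [ -2  -1  0  |  -4 ]
  [  4  -1  1  |   8 ]
R2 → R2 + 2·R1
  [ 1   0  0  |   1 ]
  [ 0  -1  0  |  -2 ]
  [ 4  -1  1  |   8 ]
R3 → R3 − 4·R1
  [ 1   0  0  |   1 ]
  [ 0  -1  0  |  -2 ]
  [ 0  -1  1  |   4 ]
R2 → -1·R2
  [ 1   0  0  |  1 ]
  [ 0   1  0  |  2 ]
  [ 0  -1  1  |  4 ]
R3 → R3 + R2
  [ 1  0  0  |  1 ]
  [ 0  1  0  |  2 ]
  [ 0  0  1  |  6 ]
Reading off the last column: p = 1, q = 2, r = 6.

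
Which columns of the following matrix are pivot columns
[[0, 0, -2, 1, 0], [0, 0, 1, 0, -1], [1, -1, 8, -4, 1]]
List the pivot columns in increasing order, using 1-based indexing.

1, 3, 4

R1 <-> R3
  [ 1  -1   8  -4   1 ]
  [ 0   0   1   0  -1 ]
  [ 0   0  -2   1   0 ]
R3 → R3 + 2·R2
  [ 1  -1  8  -4   1 ]
  [ 0   0  1   0  -1 ]
  [ 0   0  0   1  -2 ]
R1 → R1 + 4·R3
  [ 1  -1  8  0  -7 ]
  [ 0   0  1  0  -1 ]
  [ 0   0  0  1  -2 ]
R1 → R1 − 8·R2
  [ 1  -1  0  0   1 ]
  [ 0   0  1  0  -1 ]
  [ 0   0  0  1  -2 ]
Pivot columns are the columns containing a leading 1.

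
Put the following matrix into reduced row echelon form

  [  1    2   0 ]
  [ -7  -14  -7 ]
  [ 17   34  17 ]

[[1, 2, 0], [0, 0, 1], [0, 0, 0]]

R2 ← R2 + 7·R1
  [  1   2   0 ]
  [  0   0  -7 ]
  [ 17  34  17 ]
R3 ← R3 − 17·R1
  [ 1  2   0 ]
  [ 0  0  -7 ]
  [ 0  0  17 ]
R2 ← -1/7·R2
  [ 1  2   0 ]
  [ 0  0   1 ]
  [ 0  0  17 ]
R3 ← R3 − 17·R2
  [ 1  2  0 ]
  [ 0  0  1 ]
  [ 0  0  0 ]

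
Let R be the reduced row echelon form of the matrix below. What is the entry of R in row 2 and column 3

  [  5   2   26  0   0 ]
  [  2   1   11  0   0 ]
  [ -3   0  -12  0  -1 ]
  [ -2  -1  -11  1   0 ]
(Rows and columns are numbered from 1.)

Multiply r1 by 1/5.
  [  1  2/5  26/5  0   0 ]
  [  2    1    11  0   0 ]
  [ -3    0   -12  0  -1 ]
  [ -2   -1   -11  1   0 ]
Subtract 2 times r1 from r2.
  [  1  2/5  26/5  0   0 ]
  [  0  1/5   3/5  0   0 ]
  [ -3    0   -12  0  -1 ]
  [ -2   -1   -11  1   0 ]
Add 3 times r1 to r3.
  [  1  2/5  26/5  0   0 ]
  [  0  1/5   3/5  0   0 ]
  [  0  6/5  18/5  0  -1 ]
  [ -2   -1   -11  1   0 ]
Add 2 times r1 to r4.
  [ 1   2/5  26/5  0   0 ]
  [ 0   1/5   3/5  0   0 ]
  [ 0   6/5  18/5  0  -1 ]
  [ 0  -1/5  -3/5  1   0 ]
Multiply r2 by 5.
  [ 1   2/5  26/5  0   0 ]
  [ 0     1     3  0   0 ]
  [ 0   6/5  18/5  0  -1 ]
  [ 0  -1/5  -3/5  1   0 ]
Subtract 6/5 times r2 from r3.
  [ 1   2/5  26/5  0   0 ]
  [ 0     1     3  0   0 ]
  [ 0     0     0  0  -1 ]
  [ 0  -1/5  -3/5  1   0 ]
Add 1/5 times r2 to r4.
  [ 1  2/5  26/5  0   0 ]
  [ 0    1     3  0   0 ]
  [ 0    0     0  0  -1 ]
  [ 0    0     0  1   0 ]
Swap r3 and r4.
  [ 1  2/5  26/5  0   0 ]
  [ 0    1     3  0   0 ]
  [ 0    0     0  1   0 ]
  [ 0    0     0  0  -1 ]
Multiply r4 by -1.
  [ 1  2/5  26/5  0  0 ]
  [ 0    1     3  0  0 ]
  [ 0    0     0  1  0 ]
  [ 0    0     0  0  1 ]
Subtract 2/5 times r2 from r1.
  [ 1  0  4  0  0 ]
  [ 0  1  3  0  0 ]
  [ 0  0  0  1  0 ]
  [ 0  0  0  0  1 ]

3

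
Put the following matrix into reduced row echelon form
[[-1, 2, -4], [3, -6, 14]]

[[1, -2, 0], [0, 0, 1]]

Multiply R1 by -1.
Subtract 3 times R1 from R2.
Multiply R2 by 1/2.
Subtract 4 times R2 from R1.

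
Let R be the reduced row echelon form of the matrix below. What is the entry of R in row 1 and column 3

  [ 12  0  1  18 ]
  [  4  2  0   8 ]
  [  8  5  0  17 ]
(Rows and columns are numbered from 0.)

R1 := 1/12·R1
  [ 1  0  1/12  3/2 ]
  [ 4  2     0    8 ]
  [ 8  5     0   17 ]
R2 := R2 − 4·R1
  [ 1  0  1/12  3/2 ]
  [ 0  2  -1/3    2 ]
  [ 8  5     0   17 ]
R3 := R3 − 8·R1
  [ 1  0  1/12  3/2 ]
  [ 0  2  -1/3    2 ]
  [ 0  5  -2/3    5 ]
R2 := 1/2·R2
  [ 1  0  1/12  3/2 ]
  [ 0  1  -1/6    1 ]
  [ 0  5  -2/3    5 ]
R3 := R3 − 5·R2
  [ 1  0  1/12  3/2 ]
  [ 0  1  -1/6    1 ]
  [ 0  0   1/6    0 ]
R3 := 6·R3
  [ 1  0  1/12  3/2 ]
  [ 0  1  -1/6    1 ]
  [ 0  0     1    0 ]
R2 := R2 + 1/6·R3
  [ 1  0  1/12  3/2 ]
  [ 0  1     0    1 ]
  [ 0  0     1    0 ]
R1 := R1 − 1/12·R3
  [ 1  0  0  3/2 ]
  [ 0  1  0    1 ]
  [ 0  0  1    0 ]

1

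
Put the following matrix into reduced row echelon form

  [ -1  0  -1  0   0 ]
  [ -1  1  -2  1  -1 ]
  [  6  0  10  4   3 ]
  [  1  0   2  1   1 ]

r1 ← -1·r1
  [  1  0   1  0   0 ]
  [ -1  1  -2  1  -1 ]
  [  6  0  10  4   3 ]
  [  1  0   2  1   1 ]
r2 ← r2 + r1
  [ 1  0   1  0   0 ]
  [ 0  1  -1  1  -1 ]
  [ 6  0  10  4   3 ]
  [ 1  0   2  1   1 ]
r3 ← r3 − 6·r1
  [ 1  0   1  0   0 ]
  [ 0  1  -1  1  -1 ]
  [ 0  0   4  4   3 ]
  [ 1  0   2  1   1 ]
r4 ← r4 − r1
  [ 1  0   1  0   0 ]
  [ 0  1  -1  1  -1 ]
  [ 0  0   4  4   3 ]
  [ 0  0   1  1   1 ]
r3 ← 1/4·r3
  [ 1  0   1  0    0 ]
  [ 0  1  -1  1   -1 ]
  [ 0  0   1  1  3/4 ]
  [ 0  0   1  1    1 ]
r4 ← r4 − r3
  [ 1  0   1  0    0 ]
  [ 0  1  -1  1   -1 ]
  [ 0  0   1  1  3/4 ]
  [ 0  0   0  0  1/4 ]
r4 ← 4·r4
  [ 1  0   1  0    0 ]
  [ 0  1  -1  1   -1 ]
  [ 0  0   1  1  3/4 ]
  [ 0  0   0  0    1 ]
r3 ← r3 − 3/4·r4
  [ 1  0   1  0   0 ]
  [ 0  1  -1  1  -1 ]
  [ 0  0   1  1   0 ]
  [ 0  0   0  0   1 ]
r2 ← r2 + r4
  [ 1  0   1  0  0 ]
  [ 0  1  -1  1  0 ]
  [ 0  0   1  1  0 ]
  [ 0  0   0  0  1 ]
r2 ← r2 + r3
  [ 1  0  1  0  0 ]
  [ 0  1  0  2  0 ]
  [ 0  0  1  1  0 ]
  [ 0  0  0  0  1 ]
r1 ← r1 − r3
  [ 1  0  0  -1  0 ]
  [ 0  1  0   2  0 ]
  [ 0  0  1   1  0 ]
  [ 0  0  0   0  1 ]

[[1, 0, 0, -1, 0], [0, 1, 0, 2, 0], [0, 0, 1, 1, 0], [0, 0, 0, 0, 1]]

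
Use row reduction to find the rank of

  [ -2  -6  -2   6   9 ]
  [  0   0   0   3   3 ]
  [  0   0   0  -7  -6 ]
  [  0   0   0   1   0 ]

r1 ← -1/2·r1
r2 ← 1/3·r2
r3 ← r3 + 7·r2
r4 ← r4 − r2
r4 ← r4 + r3
r2 ← r2 − r3
r1 ← r1 + 9/2·r3
r1 ← r1 + 3·r2
The reduced form has 3 nonzero rows.

rank = 3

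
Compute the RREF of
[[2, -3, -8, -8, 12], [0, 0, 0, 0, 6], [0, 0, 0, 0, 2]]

R1 → 1/2·R1
R2 → 1/6·R2
R3 → R3 − 2·R2
R1 → R1 − 6·R2

[[1, -3/2, -4, -4, 0], [0, 0, 0, 0, 1], [0, 0, 0, 0, 0]]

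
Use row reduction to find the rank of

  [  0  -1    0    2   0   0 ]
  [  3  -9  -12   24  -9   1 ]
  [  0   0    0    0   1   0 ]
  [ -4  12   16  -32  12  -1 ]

rank = 4

ρ1 ↔ ρ2
  [  3  -9  -12   24  -9   1 ]
  [  0  -1    0    2   0   0 ]
  [  0   0    0    0   1   0 ]
  [ -4  12   16  -32  12  -1 ]
ρ1 ← 1/3·ρ1
  [  1  -3  -4    8  -3  1/3 ]
  [  0  -1   0    2   0    0 ]
  [  0   0   0    0   1    0 ]
  [ -4  12  16  -32  12   -1 ]
ρ4 ← ρ4 + 4·ρ1
  [ 1  -3  -4  8  -3  1/3 ]
  [ 0  -1   0  2   0    0 ]
  [ 0   0   0  0   1    0 ]
  [ 0   0   0  0   0  1/3 ]
ρ2 ← -1·ρ2
  [ 1  -3  -4   8  -3  1/3 ]
  [ 0   1   0  -2   0    0 ]
  [ 0   0   0   0   1    0 ]
  [ 0   0   0   0   0  1/3 ]
ρ4 ← 3·ρ4
  [ 1  -3  -4   8  -3  1/3 ]
  [ 0   1   0  -2   0    0 ]
  [ 0   0   0   0   1    0 ]
  [ 0   0   0   0   0    1 ]
ρ1 ← ρ1 − 1/3·ρ4
  [ 1  -3  -4   8  -3  0 ]
  [ 0   1   0  -2   0  0 ]
  [ 0   0   0   0   1  0 ]
  [ 0   0   0   0   0  1 ]
ρ1 ← ρ1 + 3·ρ3
  [ 1  -3  -4   8  0  0 ]
  [ 0   1   0  -2  0  0 ]
  [ 0   0   0   0  1  0 ]
  [ 0   0   0   0  0  1 ]
ρ1 ← ρ1 + 3·ρ2
  [ 1  0  -4   2  0  0 ]
  [ 0  1   0  -2  0  0 ]
  [ 0  0   0   0  1  0 ]
  [ 0  0   0   0  0  1 ]
The reduced form has 4 nonzero rows.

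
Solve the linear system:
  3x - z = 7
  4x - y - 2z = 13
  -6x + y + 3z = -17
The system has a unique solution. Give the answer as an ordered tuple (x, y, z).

Form the augmented matrix and row-reduce:
  [  3   0  -1  |    7 ]
  [  4  -1  -2  |   13 ]
  [ -6   1   3  |  -17 ]
ρ1 → 1/3·ρ1
  [  1   0  -1/3  |  7/3 ]
  [  4  -1    -2  |   13 ]
  [ -6   1     3  |  -17 ]
ρ2 → ρ2 − 4·ρ1
  [  1   0  -1/3  |   7/3 ]
  [  0  -1  -2/3  |  11/3 ]
  [ -6   1     3  |   -17 ]
ρ3 → ρ3 + 6·ρ1
  [ 1   0  -1/3  |   7/3 ]
  [ 0  -1  -2/3  |  11/3 ]
  [ 0   1     1  |    -3 ]
ρ2 → -1·ρ2
  [ 1  0  -1/3  |    7/3 ]
  [ 0  1   2/3  |  -11/3 ]
  [ 0  1     1  |     -3 ]
ρ3 → ρ3 − ρ2
  [ 1  0  -1/3  |    7/3 ]
  [ 0  1   2/3  |  -11/3 ]
  [ 0  0   1/3  |    2/3 ]
ρ3 → 3·ρ3
  [ 1  0  -1/3  |    7/3 ]
  [ 0  1   2/3  |  -11/3 ]
  [ 0  0     1  |      2 ]
ρ2 → ρ2 − 2/3·ρ3
  [ 1  0  -1/3  |  7/3 ]
  [ 0  1     0  |   -5 ]
  [ 0  0     1  |    2 ]
ρ1 → ρ1 + 1/3·ρ3
  [ 1  0  0  |   3 ]
  [ 0  1  0  |  -5 ]
  [ 0  0  1  |   2 ]
Reading off the last column: x = 3, y = -5, z = 2.

(3, -5, 2)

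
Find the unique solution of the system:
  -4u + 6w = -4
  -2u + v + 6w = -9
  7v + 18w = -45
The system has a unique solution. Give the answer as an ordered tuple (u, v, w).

(-1, -3, -4/3)

Form the augmented matrix and row-reduce:
  [ -4  0   6  |   -4 ]
  [ -2  1   6  |   -9 ]
  [  0  7  18  |  -45 ]
R1 ← -1/4·R1
  [  1  0  -3/2  |    1 ]
  [ -2  1     6  |   -9 ]
  [  0  7    18  |  -45 ]
R2 ← R2 + 2·R1
  [ 1  0  -3/2  |    1 ]
  [ 0  1     3  |   -7 ]
  [ 0  7    18  |  -45 ]
R3 ← R3 − 7·R2
  [ 1  0  -3/2  |   1 ]
  [ 0  1     3  |  -7 ]
  [ 0  0    -3  |   4 ]
R3 ← -1/3·R3
  [ 1  0  -3/2  |     1 ]
  [ 0  1     3  |    -7 ]
  [ 0  0     1  |  -4/3 ]
R2 ← R2 − 3·R3
  [ 1  0  -3/2  |     1 ]
  [ 0  1     0  |    -3 ]
  [ 0  0     1  |  -4/3 ]
R1 ← R1 + 3/2·R3
  [ 1  0  0  |    -1 ]
  [ 0  1  0  |    -3 ]
  [ 0  0  1  |  -4/3 ]
Reading off the last column: u = -1, v = -3, w = -4/3.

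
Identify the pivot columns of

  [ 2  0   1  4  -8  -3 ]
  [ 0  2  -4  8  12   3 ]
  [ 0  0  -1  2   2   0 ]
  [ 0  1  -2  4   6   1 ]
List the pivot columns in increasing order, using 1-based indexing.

R1 → 1/2·R1
  [ 1  0  1/2  2  -4  -3/2 ]
  [ 0  2   -4  8  12     3 ]
  [ 0  0   -1  2   2     0 ]
  [ 0  1   -2  4   6     1 ]
R2 → 1/2·R2
  [ 1  0  1/2  2  -4  -3/2 ]
  [ 0  1   -2  4   6   3/2 ]
  [ 0  0   -1  2   2     0 ]
  [ 0  1   -2  4   6     1 ]
R4 → R4 − R2
  [ 1  0  1/2  2  -4  -3/2 ]
  [ 0  1   -2  4   6   3/2 ]
  [ 0  0   -1  2   2     0 ]
  [ 0  0    0  0   0  -1/2 ]
R3 → -1·R3
  [ 1  0  1/2   2  -4  -3/2 ]
  [ 0  1   -2   4   6   3/2 ]
  [ 0  0    1  -2  -2     0 ]
  [ 0  0    0   0   0  -1/2 ]
R4 → -2·R4
  [ 1  0  1/2   2  -4  -3/2 ]
  [ 0  1   -2   4   6   3/2 ]
  [ 0  0    1  -2  -2     0 ]
  [ 0  0    0   0   0     1 ]
R2 → R2 − 3/2·R4
  [ 1  0  1/2   2  -4  -3/2 ]
  [ 0  1   -2   4   6     0 ]
  [ 0  0    1  -2  -2     0 ]
  [ 0  0    0   0   0     1 ]
R1 → R1 + 3/2·R4
  [ 1  0  1/2   2  -4  0 ]
  [ 0  1   -2   4   6  0 ]
  [ 0  0    1  -2  -2  0 ]
  [ 0  0    0   0   0  1 ]
R2 → R2 + 2·R3
  [ 1  0  1/2   2  -4  0 ]
  [ 0  1    0   0   2  0 ]
  [ 0  0    1  -2  -2  0 ]
  [ 0  0    0   0   0  1 ]
R1 → R1 − 1/2·R3
  [ 1  0  0   3  -3  0 ]
  [ 0  1  0   0   2  0 ]
  [ 0  0  1  -2  -2  0 ]
  [ 0  0  0   0   0  1 ]
Pivot columns are the columns containing a leading 1.

1, 2, 3, 6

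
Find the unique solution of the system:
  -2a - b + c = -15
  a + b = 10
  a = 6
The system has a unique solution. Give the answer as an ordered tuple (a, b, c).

(6, 4, 1)

Form the augmented matrix and row-reduce:
  [ -2  -1  1  |  -15 ]
  [  1   1  0  |   10 ]
  [  1   0  0  |    6 ]
R1 ← -1/2·R1
  [ 1  1/2  -1/2  |  15/2 ]
  [ 1    1     0  |    10 ]
  [ 1    0     0  |     6 ]
R2 ← R2 − R1
  [ 1  1/2  -1/2  |  15/2 ]
  [ 0  1/2   1/2  |   5/2 ]
  [ 1    0     0  |     6 ]
R3 ← R3 − R1
  [ 1   1/2  -1/2  |  15/2 ]
  [ 0   1/2   1/2  |   5/2 ]
  [ 0  -1/2   1/2  |  -3/2 ]
R2 ← 2·R2
  [ 1   1/2  -1/2  |  15/2 ]
  [ 0     1     1  |     5 ]
  [ 0  -1/2   1/2  |  -3/2 ]
R3 ← R3 + 1/2·R2
  [ 1  1/2  -1/2  |  15/2 ]
  [ 0    1     1  |     5 ]
  [ 0    0     1  |     1 ]
R2 ← R2 − R3
  [ 1  1/2  -1/2  |  15/2 ]
  [ 0    1     0  |     4 ]
  [ 0    0     1  |     1 ]
R1 ← R1 + 1/2·R3
  [ 1  1/2  0  |  8 ]
  [ 0    1  0  |  4 ]
  [ 0    0  1  |  1 ]
R1 ← R1 − 1/2·R2
  [ 1  0  0  |  6 ]
  [ 0  1  0  |  4 ]
  [ 0  0  1  |  1 ]
Reading off the last column: a = 6, b = 4, c = 1.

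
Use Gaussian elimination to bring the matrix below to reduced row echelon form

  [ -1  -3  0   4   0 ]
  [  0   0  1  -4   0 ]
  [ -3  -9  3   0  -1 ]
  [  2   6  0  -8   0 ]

R1 → -1·R1
  [  1   3  0  -4   0 ]
  [  0   0  1  -4   0 ]
  [ -3  -9  3   0  -1 ]
  [  2   6  0  -8   0 ]
R3 → R3 + 3·R1
  [ 1  3  0   -4   0 ]
  [ 0  0  1   -4   0 ]
  [ 0  0  3  -12  -1 ]
  [ 2  6  0   -8   0 ]
R4 → R4 − 2·R1
  [ 1  3  0   -4   0 ]
  [ 0  0  1   -4   0 ]
  [ 0  0  3  -12  -1 ]
  [ 0  0  0    0   0 ]
R3 → R3 − 3·R2
  [ 1  3  0  -4   0 ]
  [ 0  0  1  -4   0 ]
  [ 0  0  0   0  -1 ]
  [ 0  0  0   0   0 ]
R3 → -1·R3
  [ 1  3  0  -4  0 ]
  [ 0  0  1  -4  0 ]
  [ 0  0  0   0  1 ]
  [ 0  0  0   0  0 ]

[[1, 3, 0, -4, 0], [0, 0, 1, -4, 0], [0, 0, 0, 0, 1], [0, 0, 0, 0, 0]]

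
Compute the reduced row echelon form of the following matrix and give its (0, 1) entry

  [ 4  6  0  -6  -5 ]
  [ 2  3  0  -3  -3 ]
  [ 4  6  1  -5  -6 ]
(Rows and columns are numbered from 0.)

ρ1 ← 1/4·ρ1
  [ 1  3/2  0  -3/2  -5/4 ]
  [ 2    3  0    -3    -3 ]
  [ 4    6  1    -5    -6 ]
ρ2 ← ρ2 − 2·ρ1
  [ 1  3/2  0  -3/2  -5/4 ]
  [ 0    0  0     0  -1/2 ]
  [ 4    6  1    -5    -6 ]
ρ3 ← ρ3 − 4·ρ1
  [ 1  3/2  0  -3/2  -5/4 ]
  [ 0    0  0     0  -1/2 ]
  [ 0    0  1     1    -1 ]
ρ2 ↔ ρ3
  [ 1  3/2  0  -3/2  -5/4 ]
  [ 0    0  1     1    -1 ]
  [ 0    0  0     0  -1/2 ]
ρ3 ← -2·ρ3
  [ 1  3/2  0  -3/2  -5/4 ]
  [ 0    0  1     1    -1 ]
  [ 0    0  0     0     1 ]
ρ2 ← ρ2 + ρ3
  [ 1  3/2  0  -3/2  -5/4 ]
  [ 0    0  1     1     0 ]
  [ 0    0  0     0     1 ]
ρ1 ← ρ1 + 5/4·ρ3
  [ 1  3/2  0  -3/2  0 ]
  [ 0    0  1     1  0 ]
  [ 0    0  0     0  1 ]

3/2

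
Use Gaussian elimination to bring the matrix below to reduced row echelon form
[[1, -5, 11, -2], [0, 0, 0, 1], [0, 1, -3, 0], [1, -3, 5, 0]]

[[1, 0, -4, 0], [0, 1, -3, 0], [0, 0, 0, 1], [0, 0, 0, 0]]

Subtract ρ1 from ρ4.
  [ 1  -5  11  -2 ]
  [ 0   0   0   1 ]
  [ 0   1  -3   0 ]
  [ 0   2  -6   2 ]
Swap ρ2 and ρ3.
  [ 1  -5  11  -2 ]
  [ 0   1  -3   0 ]
  [ 0   0   0   1 ]
  [ 0   2  -6   2 ]
Subtract 2 times ρ2 from ρ4.
  [ 1  -5  11  -2 ]
  [ 0   1  -3   0 ]
  [ 0   0   0   1 ]
  [ 0   0   0   2 ]
Subtract 2 times ρ3 from ρ4.
  [ 1  -5  11  -2 ]
  [ 0   1  -3   0 ]
  [ 0   0   0   1 ]
  [ 0   0   0   0 ]
Add 2 times ρ3 to ρ1.
  [ 1  -5  11  0 ]
  [ 0   1  -3  0 ]
  [ 0   0   0  1 ]
  [ 0   0   0  0 ]
Add 5 times ρ2 to ρ1.
  [ 1  0  -4  0 ]
  [ 0  1  -3  0 ]
  [ 0  0   0  1 ]
  [ 0  0   0  0 ]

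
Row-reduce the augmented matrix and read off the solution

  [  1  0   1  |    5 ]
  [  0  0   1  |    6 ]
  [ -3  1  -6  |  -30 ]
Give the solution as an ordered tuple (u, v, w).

(-1, 3, 6)

Add 3 times ρ1 to ρ3.
  [ 1  0   1  |    5 ]
  [ 0  0   1  |    6 ]
  [ 0  1  -3  |  -15 ]
Swap ρ2 and ρ3.
  [ 1  0   1  |    5 ]
  [ 0  1  -3  |  -15 ]
  [ 0  0   1  |    6 ]
Add 3 times ρ3 to ρ2.
  [ 1  0  1  |  5 ]
  [ 0  1  0  |  3 ]
  [ 0  0  1  |  6 ]
Subtract ρ3 from ρ1.
  [ 1  0  0  |  -1 ]
  [ 0  1  0  |   3 ]
  [ 0  0  1  |   6 ]
Reading off the last column: u = -1, v = 3, w = 6.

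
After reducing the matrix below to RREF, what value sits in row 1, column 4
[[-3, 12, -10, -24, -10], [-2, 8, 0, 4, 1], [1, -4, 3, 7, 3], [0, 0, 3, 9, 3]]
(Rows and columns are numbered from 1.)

-2

ρ1 → -1/3·ρ1
  [  1  -4  10/3  8  10/3 ]
  [ -2   8     0  4     1 ]
  [  1  -4     3  7     3 ]
  [  0   0     3  9     3 ]
ρ2 → ρ2 + 2·ρ1
  [ 1  -4  10/3   8  10/3 ]
  [ 0   0  20/3  20  23/3 ]
  [ 1  -4     3   7     3 ]
  [ 0   0     3   9     3 ]
ρ3 → ρ3 − ρ1
  [ 1  -4  10/3   8  10/3 ]
  [ 0   0  20/3  20  23/3 ]
  [ 0   0  -1/3  -1  -1/3 ]
  [ 0   0     3   9     3 ]
ρ2 → 3/20·ρ2
  [ 1  -4  10/3   8   10/3 ]
  [ 0   0     1   3  23/20 ]
  [ 0   0  -1/3  -1   -1/3 ]
  [ 0   0     3   9      3 ]
ρ3 → ρ3 + 1/3·ρ2
  [ 1  -4  10/3  8   10/3 ]
  [ 0   0     1  3  23/20 ]
  [ 0   0     0  0   1/20 ]
  [ 0   0     3  9      3 ]
ρ4 → ρ4 − 3·ρ2
  [ 1  -4  10/3  8   10/3 ]
  [ 0   0     1  3  23/20 ]
  [ 0   0     0  0   1/20 ]
  [ 0   0     0  0  -9/20 ]
ρ3 → 20·ρ3
  [ 1  -4  10/3  8   10/3 ]
  [ 0   0     1  3  23/20 ]
  [ 0   0     0  0      1 ]
  [ 0   0     0  0  -9/20 ]
ρ4 → ρ4 + 9/20·ρ3
  [ 1  -4  10/3  8   10/3 ]
  [ 0   0     1  3  23/20 ]
  [ 0   0     0  0      1 ]
  [ 0   0     0  0      0 ]
ρ2 → ρ2 − 23/20·ρ3
  [ 1  -4  10/3  8  10/3 ]
  [ 0   0     1  3     0 ]
  [ 0   0     0  0     1 ]
  [ 0   0     0  0     0 ]
ρ1 → ρ1 − 10/3·ρ3
  [ 1  -4  10/3  8  0 ]
  [ 0   0     1  3  0 ]
  [ 0   0     0  0  1 ]
  [ 0   0     0  0  0 ]
ρ1 → ρ1 − 10/3·ρ2
  [ 1  -4  0  -2  0 ]
  [ 0   0  1   3  0 ]
  [ 0   0  0   0  1 ]
  [ 0   0  0   0  0 ]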